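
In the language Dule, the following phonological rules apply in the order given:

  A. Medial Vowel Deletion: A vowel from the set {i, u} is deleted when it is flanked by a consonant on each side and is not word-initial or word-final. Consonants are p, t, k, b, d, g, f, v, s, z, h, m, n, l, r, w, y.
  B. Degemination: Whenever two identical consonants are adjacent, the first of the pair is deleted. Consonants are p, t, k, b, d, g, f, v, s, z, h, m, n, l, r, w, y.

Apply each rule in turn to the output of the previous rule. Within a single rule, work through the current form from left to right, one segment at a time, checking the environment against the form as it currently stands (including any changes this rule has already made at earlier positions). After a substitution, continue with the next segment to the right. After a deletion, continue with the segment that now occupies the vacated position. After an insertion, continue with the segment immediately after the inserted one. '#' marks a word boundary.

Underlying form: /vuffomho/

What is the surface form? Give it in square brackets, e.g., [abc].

A Medial Vowel Deletion: [vuffomho] → [vffomho]
B Degemination: [vffomho] → [vfomho]

[vfomho]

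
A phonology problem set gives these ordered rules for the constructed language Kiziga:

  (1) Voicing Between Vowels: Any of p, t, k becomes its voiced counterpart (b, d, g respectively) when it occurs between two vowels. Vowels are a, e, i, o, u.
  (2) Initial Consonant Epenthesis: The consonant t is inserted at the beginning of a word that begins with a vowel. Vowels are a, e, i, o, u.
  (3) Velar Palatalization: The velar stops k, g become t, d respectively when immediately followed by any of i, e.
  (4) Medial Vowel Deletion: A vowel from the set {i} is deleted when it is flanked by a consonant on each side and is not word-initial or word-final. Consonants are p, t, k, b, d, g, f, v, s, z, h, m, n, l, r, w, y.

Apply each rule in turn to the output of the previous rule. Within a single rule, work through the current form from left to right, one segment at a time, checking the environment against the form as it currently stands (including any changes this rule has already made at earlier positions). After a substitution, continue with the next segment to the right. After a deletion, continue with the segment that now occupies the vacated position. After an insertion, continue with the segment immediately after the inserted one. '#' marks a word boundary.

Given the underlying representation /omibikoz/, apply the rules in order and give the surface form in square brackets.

[tombgoz]

(1) Voicing Between Vowels: [omibikoz] → [omibigoz]
(2) Initial Consonant Epenthesis: [omibigoz] → [tomibigoz]
(3) Velar Palatalization: no change — [tomibigoz]
(4) Medial Vowel Deletion: [tomibigoz] → [tombgoz]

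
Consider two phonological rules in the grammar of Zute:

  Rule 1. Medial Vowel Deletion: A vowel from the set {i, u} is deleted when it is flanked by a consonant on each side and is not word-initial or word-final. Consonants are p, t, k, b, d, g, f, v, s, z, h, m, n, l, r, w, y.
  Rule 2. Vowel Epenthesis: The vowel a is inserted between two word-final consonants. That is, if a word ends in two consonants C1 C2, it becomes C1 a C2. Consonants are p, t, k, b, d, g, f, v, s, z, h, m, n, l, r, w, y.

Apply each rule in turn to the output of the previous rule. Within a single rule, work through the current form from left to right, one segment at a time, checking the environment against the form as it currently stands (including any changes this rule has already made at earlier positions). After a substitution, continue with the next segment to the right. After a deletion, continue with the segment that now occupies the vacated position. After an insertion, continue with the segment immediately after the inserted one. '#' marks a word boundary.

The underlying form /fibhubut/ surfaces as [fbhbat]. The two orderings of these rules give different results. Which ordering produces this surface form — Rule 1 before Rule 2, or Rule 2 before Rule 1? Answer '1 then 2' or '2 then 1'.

1 then 2

Order 1 then 2:
  1 Medial Vowel Deletion: [fibhubut] → [fbhbt]
  2 Vowel Epenthesis: [fbhbt] → [fbhbat]
  result: [fbhbat]
Order 2 then 1:
  2 Vowel Epenthesis: no change — [fibhubut]
  1 Medial Vowel Deletion: [fibhubut] → [fbhbt]
  result: [fbhbt]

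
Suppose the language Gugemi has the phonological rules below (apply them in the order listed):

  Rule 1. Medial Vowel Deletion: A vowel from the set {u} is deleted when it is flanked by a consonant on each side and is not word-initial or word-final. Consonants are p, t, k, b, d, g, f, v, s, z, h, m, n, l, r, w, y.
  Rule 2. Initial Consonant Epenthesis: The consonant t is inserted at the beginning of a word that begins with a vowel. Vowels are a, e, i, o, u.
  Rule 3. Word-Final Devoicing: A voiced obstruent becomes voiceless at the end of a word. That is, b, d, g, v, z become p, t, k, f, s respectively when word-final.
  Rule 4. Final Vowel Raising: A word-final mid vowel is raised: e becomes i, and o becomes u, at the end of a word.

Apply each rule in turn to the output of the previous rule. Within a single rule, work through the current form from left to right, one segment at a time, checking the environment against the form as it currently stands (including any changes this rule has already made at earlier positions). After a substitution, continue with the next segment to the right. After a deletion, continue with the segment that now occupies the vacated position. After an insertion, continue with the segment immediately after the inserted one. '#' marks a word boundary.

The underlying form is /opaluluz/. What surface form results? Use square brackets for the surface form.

[topalls]

Rule 1 Medial Vowel Deletion: [opaluluz] → [opallz]
Rule 2 Initial Consonant Epenthesis: [opallz] → [topallz]
Rule 3 Word-Final Devoicing: [topallz] → [topalls]
Rule 4 Final Vowel Raising: no change — [topalls]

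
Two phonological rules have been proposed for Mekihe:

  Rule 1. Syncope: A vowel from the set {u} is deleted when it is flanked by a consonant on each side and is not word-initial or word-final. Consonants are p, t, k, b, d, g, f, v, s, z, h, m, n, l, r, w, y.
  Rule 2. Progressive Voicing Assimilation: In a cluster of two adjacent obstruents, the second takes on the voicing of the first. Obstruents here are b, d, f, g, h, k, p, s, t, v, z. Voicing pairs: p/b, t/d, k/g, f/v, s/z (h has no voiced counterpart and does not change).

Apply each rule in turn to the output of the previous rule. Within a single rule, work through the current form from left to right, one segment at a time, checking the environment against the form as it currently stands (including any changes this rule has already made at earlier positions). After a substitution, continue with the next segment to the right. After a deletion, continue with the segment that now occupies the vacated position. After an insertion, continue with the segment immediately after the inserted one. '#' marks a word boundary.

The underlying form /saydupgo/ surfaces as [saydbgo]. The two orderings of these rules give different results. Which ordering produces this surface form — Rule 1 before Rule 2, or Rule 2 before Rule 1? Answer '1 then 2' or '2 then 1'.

Order 1 then 2:
  1 Syncope: [saydupgo] → [saydpgo]
  2 Progressive Voicing Assimilation: [saydpgo] → [saydbgo]
  result: [saydbgo]
Order 2 then 1:
  2 Progressive Voicing Assimilation: [saydupgo] → [saydupko]
  1 Syncope: [saydupko] → [saydpko]
  result: [saydpko]

1 then 2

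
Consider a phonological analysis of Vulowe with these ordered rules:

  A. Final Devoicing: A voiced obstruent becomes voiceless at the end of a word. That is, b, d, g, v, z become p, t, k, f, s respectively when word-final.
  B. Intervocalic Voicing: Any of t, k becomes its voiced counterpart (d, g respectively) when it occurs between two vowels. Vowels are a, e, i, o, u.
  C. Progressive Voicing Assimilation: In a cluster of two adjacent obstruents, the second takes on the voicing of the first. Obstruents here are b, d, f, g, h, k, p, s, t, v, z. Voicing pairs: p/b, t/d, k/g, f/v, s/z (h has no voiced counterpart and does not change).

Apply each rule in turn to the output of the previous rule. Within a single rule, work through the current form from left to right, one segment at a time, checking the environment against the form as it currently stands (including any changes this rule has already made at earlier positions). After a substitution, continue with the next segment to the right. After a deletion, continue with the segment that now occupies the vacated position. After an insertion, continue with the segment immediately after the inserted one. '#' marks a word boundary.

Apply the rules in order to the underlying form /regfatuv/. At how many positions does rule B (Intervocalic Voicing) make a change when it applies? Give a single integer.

1

A Final Devoicing: [regfatuv] → [regfatuf]
B Intervocalic Voicing: [regfatuf] → [regfaduf]
C Progressive Voicing Assimilation: [regfaduf] → [regvaduf]
Rule B changed 1 position(s).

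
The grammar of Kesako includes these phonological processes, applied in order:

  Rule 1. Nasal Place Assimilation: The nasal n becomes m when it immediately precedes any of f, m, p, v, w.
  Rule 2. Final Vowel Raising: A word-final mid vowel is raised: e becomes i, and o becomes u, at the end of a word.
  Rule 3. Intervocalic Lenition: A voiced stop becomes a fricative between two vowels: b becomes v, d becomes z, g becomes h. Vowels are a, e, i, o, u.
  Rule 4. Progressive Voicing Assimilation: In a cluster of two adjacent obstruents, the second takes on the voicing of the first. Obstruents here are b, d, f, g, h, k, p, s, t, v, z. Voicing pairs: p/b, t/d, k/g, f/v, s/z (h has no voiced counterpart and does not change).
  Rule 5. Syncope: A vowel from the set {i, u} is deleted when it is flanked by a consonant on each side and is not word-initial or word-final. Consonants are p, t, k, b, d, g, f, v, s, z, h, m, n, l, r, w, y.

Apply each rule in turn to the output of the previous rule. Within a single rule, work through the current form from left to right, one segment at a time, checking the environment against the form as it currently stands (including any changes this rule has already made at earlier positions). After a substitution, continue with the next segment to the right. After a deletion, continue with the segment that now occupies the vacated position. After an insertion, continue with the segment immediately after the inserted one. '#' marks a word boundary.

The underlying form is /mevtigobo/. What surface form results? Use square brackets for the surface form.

Rule 1 Nasal Place Assimilation: no change — [mevtigobo]
Rule 2 Final Vowel Raising: [mevtigobo] → [mevtigobu]
Rule 3 Intervocalic Lenition: [mevtigobu] → [mevtihovu]
Rule 4 Progressive Voicing Assimilation: [mevtihovu] → [mevdihovu]
Rule 5 Syncope: [mevdihovu] → [mevdhovu]

[mevdhovu]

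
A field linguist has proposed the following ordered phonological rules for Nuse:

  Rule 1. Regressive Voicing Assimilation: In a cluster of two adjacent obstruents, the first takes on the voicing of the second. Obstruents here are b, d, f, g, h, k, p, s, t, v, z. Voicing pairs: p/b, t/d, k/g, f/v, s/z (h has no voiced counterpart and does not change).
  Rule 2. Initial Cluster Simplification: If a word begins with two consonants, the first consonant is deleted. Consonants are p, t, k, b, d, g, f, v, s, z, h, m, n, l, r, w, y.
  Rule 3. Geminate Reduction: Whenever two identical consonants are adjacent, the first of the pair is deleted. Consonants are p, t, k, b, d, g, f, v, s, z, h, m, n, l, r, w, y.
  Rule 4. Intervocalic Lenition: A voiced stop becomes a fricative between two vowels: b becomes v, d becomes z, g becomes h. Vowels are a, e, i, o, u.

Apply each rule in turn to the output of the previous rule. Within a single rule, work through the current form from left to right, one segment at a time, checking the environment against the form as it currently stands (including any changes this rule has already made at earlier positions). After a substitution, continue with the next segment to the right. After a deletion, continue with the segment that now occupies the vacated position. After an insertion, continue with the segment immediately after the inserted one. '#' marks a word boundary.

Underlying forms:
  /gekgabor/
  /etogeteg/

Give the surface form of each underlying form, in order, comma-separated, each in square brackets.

/gekgabor/:
  Rule 1 Regressive Voicing Assimilation: [gekgabor] → [geggabor]
  Rule 2 Initial Cluster Simplification: no change — [geggabor]
  Rule 3 Geminate Reduction: [geggabor] → [gegabor]
  Rule 4 Intervocalic Lenition: [gegabor] → [gehavor]
/etogeteg/:
  Rule 1 Regressive Voicing Assimilation: no change — [etogeteg]
  Rule 2 Initial Cluster Simplification: no change — [etogeteg]
  Rule 3 Geminate Reduction: no change — [etogeteg]
  Rule 4 Intervocalic Lenition: [etogeteg] → [etoheteg]

[gehavor], [etoheteg]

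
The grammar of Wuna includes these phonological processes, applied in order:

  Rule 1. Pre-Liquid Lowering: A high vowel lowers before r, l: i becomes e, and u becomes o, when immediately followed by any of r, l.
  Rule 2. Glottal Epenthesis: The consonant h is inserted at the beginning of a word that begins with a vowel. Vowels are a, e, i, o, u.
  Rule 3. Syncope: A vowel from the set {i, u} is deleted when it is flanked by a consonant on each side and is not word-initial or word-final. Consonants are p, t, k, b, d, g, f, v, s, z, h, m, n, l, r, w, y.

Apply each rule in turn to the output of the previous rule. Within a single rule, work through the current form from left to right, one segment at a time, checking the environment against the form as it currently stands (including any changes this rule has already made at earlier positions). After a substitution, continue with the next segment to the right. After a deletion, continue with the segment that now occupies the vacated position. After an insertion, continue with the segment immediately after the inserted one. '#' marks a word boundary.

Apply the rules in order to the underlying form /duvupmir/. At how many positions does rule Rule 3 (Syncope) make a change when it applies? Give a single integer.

2

Rule 1 Pre-Liquid Lowering: [duvupmir] → [duvupmer]
Rule 2 Glottal Epenthesis: no change — [duvupmer]
Rule 3 Syncope: [duvupmer] → [dvpmer]
Rule Rule 3 changed 2 position(s).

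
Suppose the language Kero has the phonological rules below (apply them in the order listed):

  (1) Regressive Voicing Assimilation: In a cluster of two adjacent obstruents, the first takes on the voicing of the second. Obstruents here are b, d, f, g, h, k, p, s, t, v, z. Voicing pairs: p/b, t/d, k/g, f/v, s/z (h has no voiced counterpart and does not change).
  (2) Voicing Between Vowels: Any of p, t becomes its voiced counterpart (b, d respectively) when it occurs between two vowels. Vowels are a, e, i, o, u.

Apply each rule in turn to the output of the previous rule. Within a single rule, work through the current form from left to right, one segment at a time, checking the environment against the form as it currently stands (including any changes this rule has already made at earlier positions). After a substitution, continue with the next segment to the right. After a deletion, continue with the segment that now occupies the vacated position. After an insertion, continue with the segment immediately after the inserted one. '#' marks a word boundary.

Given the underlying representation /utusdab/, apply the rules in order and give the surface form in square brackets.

[uduzdab]

(1) Regressive Voicing Assimilation: [utusdab] → [utuzdab]
(2) Voicing Between Vowels: [utuzdab] → [uduzdab]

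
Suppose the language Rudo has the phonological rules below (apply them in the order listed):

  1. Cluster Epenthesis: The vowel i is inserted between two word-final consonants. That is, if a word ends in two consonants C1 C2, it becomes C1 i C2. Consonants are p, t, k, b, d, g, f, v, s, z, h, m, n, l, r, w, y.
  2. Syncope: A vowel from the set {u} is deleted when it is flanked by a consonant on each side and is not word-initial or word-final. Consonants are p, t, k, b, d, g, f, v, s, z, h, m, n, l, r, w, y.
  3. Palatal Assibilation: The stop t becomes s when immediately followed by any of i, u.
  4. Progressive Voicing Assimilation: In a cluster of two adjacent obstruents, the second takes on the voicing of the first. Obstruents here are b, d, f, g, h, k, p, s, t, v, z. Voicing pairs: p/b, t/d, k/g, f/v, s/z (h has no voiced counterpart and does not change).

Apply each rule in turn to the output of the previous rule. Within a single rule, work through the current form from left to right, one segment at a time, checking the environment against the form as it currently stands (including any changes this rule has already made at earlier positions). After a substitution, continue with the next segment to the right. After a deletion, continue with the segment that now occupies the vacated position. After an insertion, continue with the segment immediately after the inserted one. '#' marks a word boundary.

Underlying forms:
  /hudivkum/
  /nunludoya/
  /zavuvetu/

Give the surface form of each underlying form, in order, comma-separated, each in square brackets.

/hudivkum/:
  1 Cluster Epenthesis: no change — [hudivkum]
  2 Syncope: [hudivkum] → [hdivkm]
  3 Palatal Assibilation: no change — [hdivkm]
  4 Progressive Voicing Assimilation: [hdivkm] → [htivgm]
/nunludoya/:
  1 Cluster Epenthesis: no change — [nunludoya]
  2 Syncope: [nunludoya] → [nnldoya]
  3 Palatal Assibilation: no change — [nnldoya]
  4 Progressive Voicing Assimilation: no change — [nnldoya]
/zavuvetu/:
  1 Cluster Epenthesis: no change — [zavuvetu]
  2 Syncope: [zavuvetu] → [zavvetu]
  3 Palatal Assibilation: [zavvetu] → [zavvesu]
  4 Progressive Voicing Assimilation: no change — [zavvesu]

[htivgm], [nnldoya], [zavvesu]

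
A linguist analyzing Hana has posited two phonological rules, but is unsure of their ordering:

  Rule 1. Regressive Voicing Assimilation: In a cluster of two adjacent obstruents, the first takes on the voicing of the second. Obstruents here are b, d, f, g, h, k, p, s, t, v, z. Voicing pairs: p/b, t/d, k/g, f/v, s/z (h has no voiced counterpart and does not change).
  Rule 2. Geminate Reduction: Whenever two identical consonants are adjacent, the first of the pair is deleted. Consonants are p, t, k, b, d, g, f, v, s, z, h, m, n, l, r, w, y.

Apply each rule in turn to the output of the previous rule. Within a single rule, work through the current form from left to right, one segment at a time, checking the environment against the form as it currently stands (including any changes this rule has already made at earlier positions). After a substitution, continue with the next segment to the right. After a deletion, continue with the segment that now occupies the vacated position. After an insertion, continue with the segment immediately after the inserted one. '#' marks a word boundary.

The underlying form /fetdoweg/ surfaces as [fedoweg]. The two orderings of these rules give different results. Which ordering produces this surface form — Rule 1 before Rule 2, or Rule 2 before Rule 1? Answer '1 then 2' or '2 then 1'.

Order 1 then 2:
  1 Regressive Voicing Assimilation: [fetdoweg] → [feddoweg]
  2 Geminate Reduction: [feddoweg] → [fedoweg]
  result: [fedoweg]
Order 2 then 1:
  2 Geminate Reduction: no change — [fetdoweg]
  1 Regressive Voicing Assimilation: [fetdoweg] → [feddoweg]
  result: [feddoweg]

1 then 2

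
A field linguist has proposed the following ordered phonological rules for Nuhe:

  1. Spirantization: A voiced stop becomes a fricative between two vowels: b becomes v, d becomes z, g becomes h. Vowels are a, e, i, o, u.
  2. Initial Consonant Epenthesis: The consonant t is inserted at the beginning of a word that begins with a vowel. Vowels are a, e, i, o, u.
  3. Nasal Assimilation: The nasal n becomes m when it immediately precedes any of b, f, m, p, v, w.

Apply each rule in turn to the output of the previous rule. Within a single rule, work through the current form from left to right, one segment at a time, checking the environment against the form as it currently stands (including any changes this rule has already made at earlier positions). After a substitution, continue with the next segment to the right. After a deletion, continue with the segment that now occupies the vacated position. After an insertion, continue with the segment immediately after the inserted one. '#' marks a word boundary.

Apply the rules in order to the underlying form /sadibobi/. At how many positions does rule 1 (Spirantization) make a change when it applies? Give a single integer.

1 Spirantization: [sadibobi] → [sazivovi]
2 Initial Consonant Epenthesis: no change — [sazivovi]
3 Nasal Assimilation: no change — [sazivovi]
Rule 1 changed 3 position(s).

3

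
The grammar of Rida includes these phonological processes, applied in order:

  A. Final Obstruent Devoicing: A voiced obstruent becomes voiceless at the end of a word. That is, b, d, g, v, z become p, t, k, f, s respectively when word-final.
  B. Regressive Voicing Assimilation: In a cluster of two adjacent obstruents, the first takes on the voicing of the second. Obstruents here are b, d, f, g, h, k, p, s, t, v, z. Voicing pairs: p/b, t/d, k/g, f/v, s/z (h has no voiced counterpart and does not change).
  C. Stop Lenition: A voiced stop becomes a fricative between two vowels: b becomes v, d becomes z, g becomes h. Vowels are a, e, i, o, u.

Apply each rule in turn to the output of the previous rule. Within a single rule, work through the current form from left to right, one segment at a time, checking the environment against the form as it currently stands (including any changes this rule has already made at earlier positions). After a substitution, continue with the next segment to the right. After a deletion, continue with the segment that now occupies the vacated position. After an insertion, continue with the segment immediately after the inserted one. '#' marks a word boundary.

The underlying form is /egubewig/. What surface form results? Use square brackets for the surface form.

A Final Obstruent Devoicing: [egubewig] → [egubewik]
B Regressive Voicing Assimilation: no change — [egubewik]
C Stop Lenition: [egubewik] → [ehuvewik]

[ehuvewik]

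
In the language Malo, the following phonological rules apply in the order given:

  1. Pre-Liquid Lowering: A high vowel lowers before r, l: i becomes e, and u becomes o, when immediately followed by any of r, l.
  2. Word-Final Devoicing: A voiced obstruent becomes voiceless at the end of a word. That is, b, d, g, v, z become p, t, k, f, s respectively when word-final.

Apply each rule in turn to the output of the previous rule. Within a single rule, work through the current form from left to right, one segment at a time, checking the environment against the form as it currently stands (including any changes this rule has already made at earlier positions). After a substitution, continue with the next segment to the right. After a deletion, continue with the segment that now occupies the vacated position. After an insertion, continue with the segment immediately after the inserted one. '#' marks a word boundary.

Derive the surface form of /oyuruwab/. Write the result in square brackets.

1 Pre-Liquid Lowering: [oyuruwab] → [oyoruwab]
2 Word-Final Devoicing: [oyoruwab] → [oyoruwap]

[oyoruwap]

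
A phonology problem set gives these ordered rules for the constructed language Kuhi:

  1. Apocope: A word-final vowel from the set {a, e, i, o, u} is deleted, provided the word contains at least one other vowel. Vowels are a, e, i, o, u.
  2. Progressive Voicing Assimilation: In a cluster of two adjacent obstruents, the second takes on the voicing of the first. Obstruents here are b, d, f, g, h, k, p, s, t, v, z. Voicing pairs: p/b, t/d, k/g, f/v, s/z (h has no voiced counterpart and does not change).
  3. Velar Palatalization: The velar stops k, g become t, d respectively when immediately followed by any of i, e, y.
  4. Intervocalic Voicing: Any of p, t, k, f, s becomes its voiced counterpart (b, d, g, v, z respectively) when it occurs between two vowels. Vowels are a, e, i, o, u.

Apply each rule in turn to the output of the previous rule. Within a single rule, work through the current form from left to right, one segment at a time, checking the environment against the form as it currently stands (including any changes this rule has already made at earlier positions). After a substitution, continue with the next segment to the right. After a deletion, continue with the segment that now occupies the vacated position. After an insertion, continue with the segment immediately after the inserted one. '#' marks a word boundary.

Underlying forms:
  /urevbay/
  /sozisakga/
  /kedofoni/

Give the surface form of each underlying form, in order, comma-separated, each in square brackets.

[urevbay], [sozizakk], [tedovon]

/urevbay/:
  1 Apocope: no change — [urevbay]
  2 Progressive Voicing Assimilation: no change — [urevbay]
  3 Velar Palatalization: no change — [urevbay]
  4 Intervocalic Voicing: no change — [urevbay]
/sozisakga/:
  1 Apocope: [sozisakga] → [sozisakg]
  2 Progressive Voicing Assimilation: [sozisakg] → [sozisakk]
  3 Velar Palatalization: no change — [sozisakk]
  4 Intervocalic Voicing: [sozisakk] → [sozizakk]
/kedofoni/:
  1 Apocope: [kedofoni] → [kedofon]
  2 Progressive Voicing Assimilation: no change — [kedofon]
  3 Velar Palatalization: [kedofon] → [tedofon]
  4 Intervocalic Voicing: [tedofon] → [tedovon]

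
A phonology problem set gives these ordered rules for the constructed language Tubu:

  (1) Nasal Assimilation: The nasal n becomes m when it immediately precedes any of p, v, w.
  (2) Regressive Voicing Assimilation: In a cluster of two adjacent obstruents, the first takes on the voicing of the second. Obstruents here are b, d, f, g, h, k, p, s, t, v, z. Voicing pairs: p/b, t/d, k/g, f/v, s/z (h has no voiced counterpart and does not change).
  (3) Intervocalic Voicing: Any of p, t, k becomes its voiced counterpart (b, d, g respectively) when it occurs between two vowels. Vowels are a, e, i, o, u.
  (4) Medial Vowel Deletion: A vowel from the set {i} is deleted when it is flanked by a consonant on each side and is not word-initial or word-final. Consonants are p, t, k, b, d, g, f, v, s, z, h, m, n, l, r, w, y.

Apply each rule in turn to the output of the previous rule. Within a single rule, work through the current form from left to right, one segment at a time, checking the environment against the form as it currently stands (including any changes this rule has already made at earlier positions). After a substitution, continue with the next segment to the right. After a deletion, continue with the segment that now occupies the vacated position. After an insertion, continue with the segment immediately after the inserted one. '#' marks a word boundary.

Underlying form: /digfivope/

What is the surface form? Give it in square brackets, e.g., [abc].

(1) Nasal Assimilation: no change — [digfivope]
(2) Regressive Voicing Assimilation: [digfivope] → [dikfivope]
(3) Intervocalic Voicing: [dikfivope] → [dikfivobe]
(4) Medial Vowel Deletion: [dikfivobe] → [dkfvobe]

[dkfvobe]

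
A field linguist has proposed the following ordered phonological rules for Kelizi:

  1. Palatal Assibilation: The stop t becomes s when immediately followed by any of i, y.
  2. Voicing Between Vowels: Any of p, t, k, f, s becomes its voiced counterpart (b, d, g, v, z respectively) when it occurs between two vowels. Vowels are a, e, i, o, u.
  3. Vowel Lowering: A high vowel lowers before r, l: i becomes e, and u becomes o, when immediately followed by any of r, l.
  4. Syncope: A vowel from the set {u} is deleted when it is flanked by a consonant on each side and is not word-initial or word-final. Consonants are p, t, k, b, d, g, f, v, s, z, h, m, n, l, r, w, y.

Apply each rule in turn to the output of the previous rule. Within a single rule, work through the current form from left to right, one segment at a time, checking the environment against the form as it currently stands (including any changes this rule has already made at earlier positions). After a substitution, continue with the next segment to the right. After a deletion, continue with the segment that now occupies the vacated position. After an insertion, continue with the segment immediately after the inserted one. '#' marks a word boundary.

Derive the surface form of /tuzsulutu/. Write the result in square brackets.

1 Palatal Assibilation: no change — [tuzsulutu]
2 Voicing Between Vowels: [tuzsulutu] → [tuzsuludu]
3 Vowel Lowering: [tuzsuludu] → [tuzsoludu]
4 Syncope: [tuzsoludu] → [tzsoldu]

[tzsoldu]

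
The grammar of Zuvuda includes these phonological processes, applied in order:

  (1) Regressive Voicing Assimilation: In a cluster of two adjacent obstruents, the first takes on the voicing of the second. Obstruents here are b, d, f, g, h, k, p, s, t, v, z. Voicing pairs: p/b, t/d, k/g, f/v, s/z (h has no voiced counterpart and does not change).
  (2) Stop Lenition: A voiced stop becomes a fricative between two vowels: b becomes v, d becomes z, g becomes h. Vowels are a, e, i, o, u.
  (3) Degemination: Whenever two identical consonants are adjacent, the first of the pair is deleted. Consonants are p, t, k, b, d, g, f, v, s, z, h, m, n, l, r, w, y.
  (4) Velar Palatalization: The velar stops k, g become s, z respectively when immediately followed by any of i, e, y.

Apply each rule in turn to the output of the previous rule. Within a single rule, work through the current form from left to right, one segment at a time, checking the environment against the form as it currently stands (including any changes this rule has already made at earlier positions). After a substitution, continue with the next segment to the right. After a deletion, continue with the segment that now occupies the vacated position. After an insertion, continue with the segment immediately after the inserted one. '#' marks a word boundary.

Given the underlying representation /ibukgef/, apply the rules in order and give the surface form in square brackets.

[ivuzef]

(1) Regressive Voicing Assimilation: [ibukgef] → [ibuggef]
(2) Stop Lenition: [ibuggef] → [ivuggef]
(3) Degemination: [ivuggef] → [ivugef]
(4) Velar Palatalization: [ivugef] → [ivuzef]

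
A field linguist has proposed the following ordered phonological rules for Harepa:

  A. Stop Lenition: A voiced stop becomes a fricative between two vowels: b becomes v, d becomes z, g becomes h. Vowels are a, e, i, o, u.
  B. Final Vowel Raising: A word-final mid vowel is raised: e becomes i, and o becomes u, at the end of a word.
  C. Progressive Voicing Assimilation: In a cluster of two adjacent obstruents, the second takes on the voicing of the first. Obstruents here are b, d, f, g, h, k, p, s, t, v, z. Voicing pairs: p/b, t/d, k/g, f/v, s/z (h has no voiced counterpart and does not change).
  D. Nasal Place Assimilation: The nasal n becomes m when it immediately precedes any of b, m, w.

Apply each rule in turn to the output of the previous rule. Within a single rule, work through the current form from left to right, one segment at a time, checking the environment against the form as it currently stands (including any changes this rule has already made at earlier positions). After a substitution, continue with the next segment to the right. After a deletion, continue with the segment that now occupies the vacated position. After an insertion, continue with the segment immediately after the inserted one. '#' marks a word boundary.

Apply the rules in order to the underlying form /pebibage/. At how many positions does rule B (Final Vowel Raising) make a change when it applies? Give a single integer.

A Stop Lenition: [pebibage] → [pevivahe]
B Final Vowel Raising: [pevivahe] → [pevivahi]
C Progressive Voicing Assimilation: no change — [pevivahi]
D Nasal Place Assimilation: no change — [pevivahi]
Rule B changed 1 position(s).

1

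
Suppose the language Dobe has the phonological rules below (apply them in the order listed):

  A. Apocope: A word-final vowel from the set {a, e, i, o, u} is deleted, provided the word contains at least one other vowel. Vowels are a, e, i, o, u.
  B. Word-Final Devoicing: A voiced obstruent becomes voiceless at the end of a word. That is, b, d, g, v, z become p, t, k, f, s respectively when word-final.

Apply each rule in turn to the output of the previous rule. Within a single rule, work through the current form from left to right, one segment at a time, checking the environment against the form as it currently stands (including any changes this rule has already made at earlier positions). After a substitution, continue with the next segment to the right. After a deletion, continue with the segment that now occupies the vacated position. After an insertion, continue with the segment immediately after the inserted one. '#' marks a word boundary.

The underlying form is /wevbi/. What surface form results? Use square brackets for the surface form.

A Apocope: [wevbi] → [wevb]
B Word-Final Devoicing: [wevb] → [wevp]

[wevp]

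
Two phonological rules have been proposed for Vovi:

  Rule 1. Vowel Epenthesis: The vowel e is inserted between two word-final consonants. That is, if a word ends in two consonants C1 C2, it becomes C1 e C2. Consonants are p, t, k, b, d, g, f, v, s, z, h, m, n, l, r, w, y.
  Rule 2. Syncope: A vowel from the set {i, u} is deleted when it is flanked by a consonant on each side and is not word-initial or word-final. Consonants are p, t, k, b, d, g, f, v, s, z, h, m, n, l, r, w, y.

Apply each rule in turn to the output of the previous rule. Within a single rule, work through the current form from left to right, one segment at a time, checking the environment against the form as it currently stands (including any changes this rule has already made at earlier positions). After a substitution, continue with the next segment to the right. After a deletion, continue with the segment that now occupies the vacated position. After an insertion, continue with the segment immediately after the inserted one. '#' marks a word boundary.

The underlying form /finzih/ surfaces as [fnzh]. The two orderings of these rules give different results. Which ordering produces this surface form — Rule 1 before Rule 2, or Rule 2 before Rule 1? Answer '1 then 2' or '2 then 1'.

1 then 2

Order 1 then 2:
  1 Vowel Epenthesis: no change — [finzih]
  2 Syncope: [finzih] → [fnzh]
  result: [fnzh]
Order 2 then 1:
  2 Syncope: [finzih] → [fnzh]
  1 Vowel Epenthesis: [fnzh] → [fnzeh]
  result: [fnzeh]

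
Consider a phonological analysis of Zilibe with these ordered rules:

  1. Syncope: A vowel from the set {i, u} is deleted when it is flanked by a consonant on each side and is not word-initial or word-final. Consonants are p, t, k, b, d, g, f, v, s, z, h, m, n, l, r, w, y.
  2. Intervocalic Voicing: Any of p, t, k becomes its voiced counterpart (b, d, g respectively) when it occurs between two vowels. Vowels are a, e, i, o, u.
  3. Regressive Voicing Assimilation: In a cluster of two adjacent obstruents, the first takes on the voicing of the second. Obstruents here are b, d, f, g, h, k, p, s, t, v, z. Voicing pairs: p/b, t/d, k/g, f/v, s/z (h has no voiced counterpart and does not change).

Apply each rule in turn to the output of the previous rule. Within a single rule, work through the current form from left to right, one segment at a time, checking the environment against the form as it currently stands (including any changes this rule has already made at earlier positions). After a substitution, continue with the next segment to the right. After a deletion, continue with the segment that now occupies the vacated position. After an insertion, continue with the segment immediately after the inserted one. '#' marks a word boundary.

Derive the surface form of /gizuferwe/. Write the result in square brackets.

1 Syncope: [gizuferwe] → [gzferwe]
2 Intervocalic Voicing: no change — [gzferwe]
3 Regressive Voicing Assimilation: [gzferwe] → [gsferwe]

[gsferwe]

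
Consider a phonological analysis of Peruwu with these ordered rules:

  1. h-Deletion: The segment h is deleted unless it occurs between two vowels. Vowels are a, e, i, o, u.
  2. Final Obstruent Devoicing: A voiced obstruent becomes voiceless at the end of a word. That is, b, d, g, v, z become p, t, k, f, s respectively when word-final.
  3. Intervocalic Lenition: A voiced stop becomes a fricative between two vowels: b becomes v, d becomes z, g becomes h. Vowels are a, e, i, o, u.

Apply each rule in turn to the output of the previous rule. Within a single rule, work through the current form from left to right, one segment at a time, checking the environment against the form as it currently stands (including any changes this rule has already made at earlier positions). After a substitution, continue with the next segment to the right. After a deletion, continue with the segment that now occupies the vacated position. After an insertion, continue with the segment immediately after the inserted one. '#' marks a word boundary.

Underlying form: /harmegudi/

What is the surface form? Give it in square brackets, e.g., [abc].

[armehuzi]

1 h-Deletion: [harmegudi] → [armegudi]
2 Final Obstruent Devoicing: no change — [armegudi]
3 Intervocalic Lenition: [armegudi] → [armehuzi]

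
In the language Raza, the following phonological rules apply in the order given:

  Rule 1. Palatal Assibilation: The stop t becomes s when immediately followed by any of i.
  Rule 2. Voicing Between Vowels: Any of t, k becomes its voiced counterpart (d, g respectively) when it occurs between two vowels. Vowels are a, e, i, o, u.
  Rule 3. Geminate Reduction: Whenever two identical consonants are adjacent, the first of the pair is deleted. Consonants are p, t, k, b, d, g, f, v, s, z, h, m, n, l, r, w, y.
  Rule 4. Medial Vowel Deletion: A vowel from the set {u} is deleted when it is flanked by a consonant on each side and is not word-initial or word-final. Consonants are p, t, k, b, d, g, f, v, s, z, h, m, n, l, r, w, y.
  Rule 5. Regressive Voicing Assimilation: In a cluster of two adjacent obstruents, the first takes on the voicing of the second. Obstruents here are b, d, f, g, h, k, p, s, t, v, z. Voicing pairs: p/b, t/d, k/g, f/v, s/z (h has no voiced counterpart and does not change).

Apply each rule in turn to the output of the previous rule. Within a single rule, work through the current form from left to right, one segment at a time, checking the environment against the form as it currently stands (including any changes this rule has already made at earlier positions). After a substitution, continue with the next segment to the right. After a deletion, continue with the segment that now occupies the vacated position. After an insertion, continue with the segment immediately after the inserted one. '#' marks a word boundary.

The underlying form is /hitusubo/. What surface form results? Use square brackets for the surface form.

[hitzbo]

Rule 1 Palatal Assibilation: no change — [hitusubo]
Rule 2 Voicing Between Vowels: [hitusubo] → [hidusubo]
Rule 3 Geminate Reduction: no change — [hidusubo]
Rule 4 Medial Vowel Deletion: [hidusubo] → [hidsbo]
Rule 5 Regressive Voicing Assimilation: [hidsbo] → [hitzbo]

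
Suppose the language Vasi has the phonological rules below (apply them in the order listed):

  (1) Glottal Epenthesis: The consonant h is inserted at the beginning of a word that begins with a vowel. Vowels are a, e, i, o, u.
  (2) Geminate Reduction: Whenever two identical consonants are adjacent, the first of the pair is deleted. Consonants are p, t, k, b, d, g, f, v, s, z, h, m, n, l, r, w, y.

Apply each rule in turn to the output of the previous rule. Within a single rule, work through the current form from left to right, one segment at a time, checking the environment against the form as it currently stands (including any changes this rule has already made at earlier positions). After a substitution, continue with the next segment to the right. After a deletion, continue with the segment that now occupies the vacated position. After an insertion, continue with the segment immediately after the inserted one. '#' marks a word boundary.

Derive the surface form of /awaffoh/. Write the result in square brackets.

[hawafoh]

(1) Glottal Epenthesis: [awaffoh] → [hawaffoh]
(2) Geminate Reduction: [hawaffoh] → [hawafoh]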